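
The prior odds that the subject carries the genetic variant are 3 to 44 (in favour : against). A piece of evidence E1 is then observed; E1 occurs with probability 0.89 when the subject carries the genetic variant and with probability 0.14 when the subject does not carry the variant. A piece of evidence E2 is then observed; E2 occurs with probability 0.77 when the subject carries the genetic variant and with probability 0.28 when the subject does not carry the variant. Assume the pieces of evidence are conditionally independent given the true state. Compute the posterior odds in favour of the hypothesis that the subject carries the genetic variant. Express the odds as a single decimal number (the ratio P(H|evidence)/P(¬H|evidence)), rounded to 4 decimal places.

Prior odds = 3/44 = 0.068182. In log-odds, ln(0.068182) = -2.6856.
Add log likelihood ratios: ln(6.3571) + ln(2.7500) = 2.8612.
Posterior log-odds = 0.17560, so posterior odds = exp(0.17560) = 1.1920.

Posterior odds ≈ 1.1920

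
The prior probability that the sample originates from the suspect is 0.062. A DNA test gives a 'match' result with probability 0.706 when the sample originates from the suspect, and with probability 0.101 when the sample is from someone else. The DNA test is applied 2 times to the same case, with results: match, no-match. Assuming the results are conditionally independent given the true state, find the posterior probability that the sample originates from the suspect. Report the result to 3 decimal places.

Posterior P(H) ≈ 0.131

Let H be the event that the sample originates from the suspect; start with P(H) = 0.062. P('match'|H) = 0.706, P('match'|¬H) = 0.101.
Update on result 1 ('match'): P(H) ← 0.706·0.0620 / (0.706·0.0620 + 0.101·0.9380) = 0.043772/0.13851 = 0.3160.
Update on result 2 ('no-match'): P(H) ← 0.294·0.3160 / (0.294·0.3160 + 0.899·0.6840) = 0.092910/0.70781 = 0.1313.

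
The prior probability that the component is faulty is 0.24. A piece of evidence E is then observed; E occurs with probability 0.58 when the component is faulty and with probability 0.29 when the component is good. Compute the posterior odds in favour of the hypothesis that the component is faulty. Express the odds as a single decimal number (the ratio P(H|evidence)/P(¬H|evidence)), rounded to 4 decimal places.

Posterior odds ≈ 0.6316

Prior odds = 0.24/(1−0.24) = 0.31579.
Likelihood ratio for E = 0.58/0.29 = 2.0000.
Posterior odds = prior odds × LR = 0.63158.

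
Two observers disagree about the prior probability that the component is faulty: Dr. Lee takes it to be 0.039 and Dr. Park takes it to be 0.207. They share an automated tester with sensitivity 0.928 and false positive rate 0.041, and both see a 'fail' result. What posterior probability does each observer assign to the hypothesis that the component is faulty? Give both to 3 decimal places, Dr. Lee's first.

Dr. Lee: 0.479; Dr. Park: 0.855

The likelihood ratio for a 'fail' result is 0.928/0.041 = 22.634.
Dr. Lee: prior odds 0.039/0.961 = 0.040583; posterior odds 0.91856; posterior probability 0.479.
Dr. Park: prior odds 0.207/0.793 = 0.26103; posterior odds 5.9083; posterior probability 0.855.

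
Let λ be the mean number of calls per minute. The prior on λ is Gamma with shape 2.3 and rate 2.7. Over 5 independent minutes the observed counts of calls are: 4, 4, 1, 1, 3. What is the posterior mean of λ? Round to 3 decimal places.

Posterior mean ≈ 1.987

The Poisson likelihood adds the total count to the shape and the number of exposure periods to the rate. Here ∑xᵢ = 13 and n = 5, so shape 2.3→15.3 and rate 2.7→7.7.
E[λ | data] = 15.3/7.7 = 1.987.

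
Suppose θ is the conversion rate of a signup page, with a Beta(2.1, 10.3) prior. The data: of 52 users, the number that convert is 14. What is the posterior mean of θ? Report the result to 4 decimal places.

Posterior mean ≈ 0.2500

Observing 14 successes and 38 failures updates Beta(2.1, 10.3) by adding the success and failure counts to the two shape parameters: α = 2.1+14 = 16.1, β = 10.3+38 = 48.3.
E[θ | data] = 16.1/(16.1+48.3) = 0.2500.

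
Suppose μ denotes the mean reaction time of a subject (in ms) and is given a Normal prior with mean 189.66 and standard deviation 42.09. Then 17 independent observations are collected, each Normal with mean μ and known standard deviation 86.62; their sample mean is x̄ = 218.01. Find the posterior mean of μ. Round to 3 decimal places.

With known σ, the Normal prior is conjugate. Weight on the data is w = (n/σ²)/(n/σ² + 1/τ₀²) = 0.00226575/(0.00226575+0.00056447) = 0.80056.
Posterior mean = w·x̄ + (1−w)·μ₀ = 0.80056·218.01 + 0.19944·189.66 = 212.356.

Posterior mean ≈ 212.356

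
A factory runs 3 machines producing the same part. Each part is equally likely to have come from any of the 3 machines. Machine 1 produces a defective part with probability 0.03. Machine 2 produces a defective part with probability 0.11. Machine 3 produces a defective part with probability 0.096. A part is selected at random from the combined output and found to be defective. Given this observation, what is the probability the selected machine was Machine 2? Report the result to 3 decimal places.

Tabulate prior·likelihood by source: [1] prior 0.333333, lik 0.03, product 0.01000; [2] prior 0.333333, lik 0.11, product 0.03667; [3] prior 0.333333, lik 0.096, product 0.03200.
Normalizing constant = 0.078667; the posterior for Machine 2 is its product over the sum, 0.03667/0.078667 = 0.466.

Posterior probability ≈ 0.466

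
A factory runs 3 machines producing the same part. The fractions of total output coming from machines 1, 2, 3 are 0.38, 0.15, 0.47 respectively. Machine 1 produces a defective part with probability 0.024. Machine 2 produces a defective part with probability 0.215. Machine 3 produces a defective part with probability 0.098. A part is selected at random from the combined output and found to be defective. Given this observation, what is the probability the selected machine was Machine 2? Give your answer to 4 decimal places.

P(defective|M1) = 0.024; P(defective|M2) = 0.215; P(defective|M3) = 0.098.
Prior × likelihood for each source: 0.38·0.024=0.009120, 0.15·0.215=0.03225, 0.47·0.098=0.04606. Summing gives P(defective) = 0.087430.
P(Machine 2 | defective) = 0.03225 / 0.087430 = 0.3689.

Posterior probability ≈ 0.3689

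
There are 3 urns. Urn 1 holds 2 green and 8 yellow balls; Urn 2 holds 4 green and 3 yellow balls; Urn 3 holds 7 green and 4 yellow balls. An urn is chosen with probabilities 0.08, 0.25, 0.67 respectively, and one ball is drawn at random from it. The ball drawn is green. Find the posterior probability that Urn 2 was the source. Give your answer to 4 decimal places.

P(green|Urn 1) = 0.2; P(green|Urn 2) = 0.5714; P(green|Urn 3) = 0.6364.
Prior × likelihood for each source: 0.08·0.2=0.01600, 0.25·0.5714=0.1429, 0.67·0.6364=0.4264. Summing gives P(green) = 0.58522.
P(Urn 2 | green) = 0.1429 / 0.58522 = 0.2441.

Posterior probability ≈ 0.2441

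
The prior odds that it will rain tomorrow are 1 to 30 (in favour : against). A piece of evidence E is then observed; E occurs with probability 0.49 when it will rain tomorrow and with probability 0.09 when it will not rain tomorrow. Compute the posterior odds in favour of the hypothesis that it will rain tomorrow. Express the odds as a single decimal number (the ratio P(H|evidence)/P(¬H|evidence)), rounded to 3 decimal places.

Prior odds = 1/30 = 0.033333. In log-odds, ln(0.033333) = -3.4012.
Add log likelihood ratio: ln(5.4444) = 1.6946.
Posterior log-odds = -1.7066, so posterior odds = exp(-1.7066) = 0.18148.

Posterior odds ≈ 0.181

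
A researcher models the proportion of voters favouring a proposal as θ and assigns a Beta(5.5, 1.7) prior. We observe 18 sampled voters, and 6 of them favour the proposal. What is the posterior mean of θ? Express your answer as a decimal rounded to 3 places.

Posterior mean ≈ 0.456

Observing 6 successes and 12 failures updates Beta(5.5, 1.7) by adding the success and failure counts to the two shape parameters: α = 5.5+6 = 11.5, β = 1.7+12 = 13.7.
Posterior mean = α/(α+β) = 11.5/25.2 = 0.456.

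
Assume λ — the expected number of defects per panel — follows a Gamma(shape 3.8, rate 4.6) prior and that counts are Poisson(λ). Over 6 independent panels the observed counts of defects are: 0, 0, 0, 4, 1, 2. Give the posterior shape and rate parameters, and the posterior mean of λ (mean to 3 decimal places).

Posterior: Gamma(shape=10.8, rate=10.6); mean ≈ 1.019

The Poisson likelihood adds the total count to the shape and the number of exposure periods to the rate. Here ∑xᵢ = 7 and n = 6, so shape 3.8→10.8 and rate 4.6→10.6.
E[λ | data] = 10.8/10.6 = 1.019.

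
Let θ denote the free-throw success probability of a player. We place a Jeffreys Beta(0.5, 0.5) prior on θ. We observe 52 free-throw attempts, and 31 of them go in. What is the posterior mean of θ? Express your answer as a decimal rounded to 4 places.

Observing 31 successes and 21 failures updates Beta(0.5, 0.5) by adding the success and failure counts to the two shape parameters: α = 0.5+31 = 31.5, β = 0.5+21 = 21.5.
Posterior mean = α/(α+β) = 31.5/53 = 0.5943.

Posterior mean ≈ 0.5943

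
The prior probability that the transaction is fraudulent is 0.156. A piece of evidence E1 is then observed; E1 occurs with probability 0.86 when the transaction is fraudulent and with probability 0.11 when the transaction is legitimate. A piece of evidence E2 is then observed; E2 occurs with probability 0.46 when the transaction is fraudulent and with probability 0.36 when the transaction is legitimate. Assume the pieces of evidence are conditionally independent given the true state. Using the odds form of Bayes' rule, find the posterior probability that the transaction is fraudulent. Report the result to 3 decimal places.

Posterior probability ≈ 0.649

Prior odds = 0.156/(1−0.156) = 0.18483.
Likelihood ratio for E1 = 0.86/0.11 = 7.8182.
Likelihood ratio for E2 = 0.46/0.36 = 1.2778.
Posterior odds = prior odds × LR₁ × LR₂ = 1.8465.
Posterior probability = odds/(1+odds) = 1.8465/2.8465 = 0.649.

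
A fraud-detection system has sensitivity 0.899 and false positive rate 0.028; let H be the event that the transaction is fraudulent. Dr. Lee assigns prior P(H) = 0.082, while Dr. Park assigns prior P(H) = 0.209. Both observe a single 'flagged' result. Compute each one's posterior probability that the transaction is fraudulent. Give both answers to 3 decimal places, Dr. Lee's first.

Dr. Lee: 0.741; Dr. Park: 0.895

The likelihood ratio for a 'flagged' result is 0.899/0.028 = 32.107.
Dr. Lee: prior odds 0.082/0.918 = 0.089325; posterior odds 2.8680; posterior probability 0.741.
Dr. Park: prior odds 0.209/0.791 = 0.26422; posterior odds 8.4834; posterior probability 0.895.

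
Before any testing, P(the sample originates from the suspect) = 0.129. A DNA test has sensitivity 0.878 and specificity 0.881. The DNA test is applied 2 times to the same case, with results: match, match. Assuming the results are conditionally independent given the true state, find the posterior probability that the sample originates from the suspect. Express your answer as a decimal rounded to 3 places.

Posterior P(H) ≈ 0.890

Let H be the event that the sample originates from the suspect; start with P(H) = 0.129. P('match'|H) = 0.878, P('match'|¬H) = 0.119.
Update on result 1 ('match'): P(H) ← 0.878·0.1290 / (0.878·0.1290 + 0.119·0.8710) = 0.11326/0.21691 = 0.5222.
Update on result 2 ('match'): P(H) ← 0.878·0.5222 / (0.878·0.5222 + 0.119·0.4778) = 0.45846/0.51532 = 0.8897.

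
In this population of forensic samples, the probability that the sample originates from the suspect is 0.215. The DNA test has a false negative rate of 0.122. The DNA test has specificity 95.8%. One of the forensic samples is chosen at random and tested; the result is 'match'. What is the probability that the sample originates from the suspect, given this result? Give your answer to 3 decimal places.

P(H | E) ≈ 0.851

Let H be the event that the sample originates from the suspect. P(H) = 0.215, so P(¬H) = 0.785. With E the 'match' result, P(E|H) = 0.878 and P(E|¬H) = 0.042.
P(E) = 0.878·0.215 + 0.042·0.785 = 0.18877 + 0.032970 = 0.22174.
By Bayes' theorem, P(H|E) = 0.18877 / 0.22174 = 0.851.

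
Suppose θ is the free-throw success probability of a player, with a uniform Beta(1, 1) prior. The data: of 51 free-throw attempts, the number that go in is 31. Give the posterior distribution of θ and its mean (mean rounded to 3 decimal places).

The binomial likelihood is conjugate to the Beta prior: with 31 successes and 20 failures, the posterior is Beta(1+31, 1+20) = Beta(32, 21).
E[θ | data] = 32/(32+21) = 0.604.

Posterior: Beta(32, 21); mean ≈ 0.604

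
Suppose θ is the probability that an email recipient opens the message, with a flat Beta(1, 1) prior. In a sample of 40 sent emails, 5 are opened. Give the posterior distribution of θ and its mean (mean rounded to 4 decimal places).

Posterior: Beta(6, 36); mean ≈ 0.1429

Observing 5 successes and 35 failures updates Beta(1, 1) by adding the success and failure counts to the two shape parameters: α = 1+5 = 6, β = 1+35 = 36.
E[θ | data] = 6/(6+36) = 0.1429.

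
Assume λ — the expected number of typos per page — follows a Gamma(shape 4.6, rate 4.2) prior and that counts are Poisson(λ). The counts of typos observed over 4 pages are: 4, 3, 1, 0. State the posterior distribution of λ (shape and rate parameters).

Posterior: Gamma(shape=12.6, rate=8.2)

The Poisson likelihood adds the total count to the shape and the number of exposure periods to the rate. Here ∑xᵢ = 8 and n = 4, so shape 4.6→12.6 and rate 4.2→8.2.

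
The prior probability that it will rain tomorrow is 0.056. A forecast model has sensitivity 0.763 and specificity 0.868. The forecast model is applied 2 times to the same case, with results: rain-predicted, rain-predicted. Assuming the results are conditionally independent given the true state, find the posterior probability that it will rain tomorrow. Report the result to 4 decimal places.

Let H be the event that it will rain tomorrow; start with P(H) = 0.056. P('rain-predicted'|H) = 0.763, P('rain-predicted'|¬H) = 0.132.
Update on result 1 ('rain-predicted'): P(H) ← 0.763·0.0560 / (0.763·0.0560 + 0.132·0.9440) = 0.042728/0.16734 = 0.2553.
Update on result 2 ('rain-predicted'): P(H) ← 0.763·0.2553 / (0.763·0.2553 + 0.132·0.7447) = 0.19483/0.29312 = 0.6647.

Posterior P(H) ≈ 0.6647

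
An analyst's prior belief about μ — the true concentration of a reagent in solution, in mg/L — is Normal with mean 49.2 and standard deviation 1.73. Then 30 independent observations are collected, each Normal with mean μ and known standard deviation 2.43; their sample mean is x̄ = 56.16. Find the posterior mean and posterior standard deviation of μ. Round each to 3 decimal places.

Posterior mean ≈ 55.731; posterior SD ≈ 0.430

With known σ, the Normal prior is conjugate. Weight on the data is w = (n/σ²)/(n/σ² + 1/τ₀²) = 5.08053/(5.08053+0.334124) = 0.93829.
Posterior mean = w·x̄ + (1−w)·μ₀ = 0.93829·56.16 + 0.061707·49.2 = 55.731. Posterior variance = 1/(5.08053+0.334124) = 0.184684, so SD = 0.430.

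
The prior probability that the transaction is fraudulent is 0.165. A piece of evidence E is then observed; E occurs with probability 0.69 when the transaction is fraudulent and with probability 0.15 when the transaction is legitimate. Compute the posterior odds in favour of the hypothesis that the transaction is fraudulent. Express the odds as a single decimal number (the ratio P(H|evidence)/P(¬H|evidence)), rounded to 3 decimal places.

Posterior odds ≈ 0.909

Prior odds = 0.165/(1−0.165) = 0.19760. In log-odds, ln(0.19760) = -1.6215.
Add log likelihood ratio: ln(4.6000) = 1.5261.
Posterior log-odds = -0.095430, so posterior odds = exp(-0.095430) = 0.90898.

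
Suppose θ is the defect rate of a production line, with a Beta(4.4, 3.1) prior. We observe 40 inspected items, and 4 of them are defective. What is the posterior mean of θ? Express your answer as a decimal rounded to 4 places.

Posterior mean ≈ 0.1768

Observing 4 successes and 36 failures updates Beta(4.4, 3.1) by adding the success and failure counts to the two shape parameters: α = 4.4+4 = 8.4, β = 3.1+36 = 39.1.
E[θ | data] = 8.4/(8.4+39.1) = 0.1768.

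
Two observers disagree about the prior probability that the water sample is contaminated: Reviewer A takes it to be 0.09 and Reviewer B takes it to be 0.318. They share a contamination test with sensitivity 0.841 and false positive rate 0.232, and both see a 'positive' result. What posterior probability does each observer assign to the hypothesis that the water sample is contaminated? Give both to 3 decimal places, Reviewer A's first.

Reviewer A: 0.264; Reviewer B: 0.628

The likelihood ratio for a 'positive' result is 0.841/0.232 = 3.6250.
Reviewer A: prior odds 0.09/0.91 = 0.098901; posterior odds 0.35852; posterior probability 0.264.
Reviewer B: prior odds 0.318/0.682 = 0.46628; posterior odds 1.6902; posterior probability 0.628.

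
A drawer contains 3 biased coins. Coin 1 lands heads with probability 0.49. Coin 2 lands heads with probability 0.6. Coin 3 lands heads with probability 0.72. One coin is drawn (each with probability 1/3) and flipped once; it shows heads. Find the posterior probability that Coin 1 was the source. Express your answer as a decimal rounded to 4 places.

Posterior probability ≈ 0.2707

Tabulate prior·likelihood by source: [1] prior 0.333333, lik 0.49, product 0.1633; [2] prior 0.333333, lik 0.6, product 0.2000; [3] prior 0.333333, lik 0.72, product 0.2400.
Normalizing constant = 0.60333; the posterior for Coin 1 is its product over the sum, 0.1633/0.60333 = 0.2707.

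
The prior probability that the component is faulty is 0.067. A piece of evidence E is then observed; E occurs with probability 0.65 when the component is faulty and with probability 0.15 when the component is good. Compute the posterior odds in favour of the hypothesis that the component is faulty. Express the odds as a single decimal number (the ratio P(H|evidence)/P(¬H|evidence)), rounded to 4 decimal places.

Prior odds = 0.067/(1−0.067) = 0.071811. In log-odds, ln(0.071811) = -2.6337.
Add log likelihood ratio: ln(4.3333) = 1.4663.
Posterior log-odds = -1.1674, so posterior odds = exp(-1.1674) = 0.31118.

Posterior odds ≈ 0.3112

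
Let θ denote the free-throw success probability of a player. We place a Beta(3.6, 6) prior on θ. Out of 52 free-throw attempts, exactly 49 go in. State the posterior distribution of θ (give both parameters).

The binomial likelihood is conjugate to the Beta prior: with 49 successes and 3 failures, the posterior is Beta(3.6+49, 6+3) = Beta(52.6, 9).

Posterior: Beta(52.6, 9)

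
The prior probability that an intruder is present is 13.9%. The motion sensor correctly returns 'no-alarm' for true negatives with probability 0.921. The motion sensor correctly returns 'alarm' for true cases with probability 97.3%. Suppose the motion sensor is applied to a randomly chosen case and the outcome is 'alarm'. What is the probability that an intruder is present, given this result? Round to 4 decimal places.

P(H | E) ≈ 0.6654

Let H be the event that an intruder is present. P(H) = 0.139, so P(¬H) = 0.861. With E the 'alarm' result, P(E|H) = 0.973 and P(E|¬H) = 0.079.
P(E) = 0.973·0.139 + 0.079·0.861 = 0.13525 + 0.068019 = 0.20327.
By Bayes' theorem, P(H|E) = 0.13525 / 0.20327 = 0.6654.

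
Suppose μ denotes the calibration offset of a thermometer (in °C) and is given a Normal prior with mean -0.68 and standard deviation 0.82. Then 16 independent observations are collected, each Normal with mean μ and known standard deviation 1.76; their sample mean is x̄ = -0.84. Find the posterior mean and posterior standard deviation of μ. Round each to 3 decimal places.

Posterior mean ≈ -0.804; posterior SD ≈ 0.388

Prior precision 1/τ₀² = 1/0.82² = 1.48721; data precision n/σ² = 16/1.76² = 5.16529.
Posterior precision = 1.48721 + 5.16529 = 6.65250, giving posterior SD = 1/√6.65250 = 0.388.
Posterior mean = (1.48721·-0.68 + 5.16529·-0.84) / 6.65250 = -0.804.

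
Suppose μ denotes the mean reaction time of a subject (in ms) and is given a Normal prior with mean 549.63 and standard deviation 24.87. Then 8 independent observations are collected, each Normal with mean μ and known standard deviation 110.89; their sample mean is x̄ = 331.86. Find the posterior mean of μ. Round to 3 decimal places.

Posterior mean ≈ 487.144

With known σ, the Normal prior is conjugate. Weight on the data is w = (n/σ²)/(n/σ² + 1/τ₀²) = 0.00065059/(0.00065059+0.00161677) = 0.28694.
Posterior mean = w·x̄ + (1−w)·μ₀ = 0.28694·331.86 + 0.71306·549.63 = 487.144.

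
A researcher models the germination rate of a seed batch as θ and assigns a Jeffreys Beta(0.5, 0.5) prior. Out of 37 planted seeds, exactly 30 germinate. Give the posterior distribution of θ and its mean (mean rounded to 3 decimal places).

Observing 30 successes and 7 failures updates Beta(0.5, 0.5) by adding the success and failure counts to the two shape parameters: α = 0.5+30 = 30.5, β = 0.5+7 = 7.5.
E[θ | data] = 30.5/(30.5+7.5) = 0.803.

Posterior: Beta(30.5, 7.5); mean ≈ 0.803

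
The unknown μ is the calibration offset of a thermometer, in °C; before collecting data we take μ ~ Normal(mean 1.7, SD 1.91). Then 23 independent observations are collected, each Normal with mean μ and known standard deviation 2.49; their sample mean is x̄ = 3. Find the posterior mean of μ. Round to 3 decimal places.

Prior precision 1/τ₀² = 1/1.91² = 0.274115; data precision n/σ² = 23/2.49² = 3.70962.
Posterior precision = 0.274115 + 3.70962 = 3.98373.
Posterior mean = (0.274115·1.7 + 3.70962·3) / 3.98373 = 2.911.

Posterior mean ≈ 2.911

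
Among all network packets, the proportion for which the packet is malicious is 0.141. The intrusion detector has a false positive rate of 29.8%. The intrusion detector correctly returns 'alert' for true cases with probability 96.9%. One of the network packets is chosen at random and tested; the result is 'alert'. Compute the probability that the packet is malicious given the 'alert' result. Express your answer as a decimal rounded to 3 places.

Write H for 'the packet is malicious'. Prior odds H:¬H = 0.141/0.859 = 0.16414. For the 'alert' outcome, the likelihood ratio is 0.969/0.298 = 3.2517.
Posterior odds = 0.16414 × 3.2517 = 0.53374, so P(H|E) = 0.53374/(1+0.53374) = 0.348.

P(H | E) ≈ 0.348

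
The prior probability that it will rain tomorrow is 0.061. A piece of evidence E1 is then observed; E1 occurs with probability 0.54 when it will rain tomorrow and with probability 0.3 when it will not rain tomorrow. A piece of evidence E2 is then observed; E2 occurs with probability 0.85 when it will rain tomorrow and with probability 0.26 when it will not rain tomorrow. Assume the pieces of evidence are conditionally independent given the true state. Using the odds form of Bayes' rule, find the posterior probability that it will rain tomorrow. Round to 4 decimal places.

Prior odds = 0.061/(1−0.061) = 0.064963. In log-odds, ln(0.064963) = -2.7339.
Add log likelihood ratios: ln(1.8000) + ln(3.2692) = 1.7723.
Posterior log-odds = -0.96160, so posterior odds = exp(-0.96160) = 0.38228. Converting, P(H|E) = 0.38228/1.3823 = 0.2766.

Posterior probability ≈ 0.2766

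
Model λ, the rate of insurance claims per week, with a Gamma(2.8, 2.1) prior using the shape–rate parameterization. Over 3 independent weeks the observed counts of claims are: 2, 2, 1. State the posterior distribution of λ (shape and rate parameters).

Total count ∑xᵢ = 5 over n = 3 weeks.
Gamma is conjugate to the Poisson likelihood: posterior is Gamma(shape = 2.8+5 = 7.8, rate = 2.1+3 = 5.1).

Posterior: Gamma(shape=7.8, rate=5.1)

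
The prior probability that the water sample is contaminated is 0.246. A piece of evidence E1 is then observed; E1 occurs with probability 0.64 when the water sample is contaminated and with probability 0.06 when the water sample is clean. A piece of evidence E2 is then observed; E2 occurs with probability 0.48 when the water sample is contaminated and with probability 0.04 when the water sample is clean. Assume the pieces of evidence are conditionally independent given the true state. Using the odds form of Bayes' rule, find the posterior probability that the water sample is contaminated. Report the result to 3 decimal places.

Posterior probability ≈ 0.977

Prior odds = 0.246/(1−0.246) = 0.32626. In log-odds, ln(0.32626) = -1.1201.
Add log likelihood ratios: ln(10.667) + ln(12.000) = 4.8520.
Posterior log-odds = 3.7320, so posterior odds = exp(3.7320) = 41.761. Converting, P(H|E) = 41.761/42.761 = 0.977.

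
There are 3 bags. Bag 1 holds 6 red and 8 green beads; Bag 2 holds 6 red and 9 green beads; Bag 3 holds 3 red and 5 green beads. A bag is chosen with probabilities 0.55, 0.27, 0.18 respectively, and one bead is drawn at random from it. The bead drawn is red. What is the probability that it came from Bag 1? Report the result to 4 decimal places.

Tabulate prior·likelihood by source: [1] prior 0.55, lik 0.4286, product 0.2357; [2] prior 0.27, lik 0.4, product 0.1080; [3] prior 0.18, lik 0.375, product 0.06750.
Normalizing constant = 0.41121; the posterior for Bag 1 is its product over the sum, 0.2357/0.41121 = 0.5732.

Posterior probability ≈ 0.5732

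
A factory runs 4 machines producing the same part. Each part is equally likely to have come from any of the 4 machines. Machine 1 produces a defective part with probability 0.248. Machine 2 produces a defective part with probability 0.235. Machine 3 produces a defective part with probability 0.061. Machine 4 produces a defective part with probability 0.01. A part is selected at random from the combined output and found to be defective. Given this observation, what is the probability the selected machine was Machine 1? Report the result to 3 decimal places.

Posterior probability ≈ 0.448

P(defective|M1) = 0.248; P(defective|M2) = 0.235; P(defective|M3) = 0.061; P(defective|M4) = 0.01.
Prior × likelihood for each source: 0.25·0.248=0.06200, 0.25·0.235=0.05875, 0.25·0.061=0.01525, 0.25·0.01=0.002500. Summing gives P(defective) = 0.13850.
P(Machine 1 | defective) = 0.06200 / 0.13850 = 0.448.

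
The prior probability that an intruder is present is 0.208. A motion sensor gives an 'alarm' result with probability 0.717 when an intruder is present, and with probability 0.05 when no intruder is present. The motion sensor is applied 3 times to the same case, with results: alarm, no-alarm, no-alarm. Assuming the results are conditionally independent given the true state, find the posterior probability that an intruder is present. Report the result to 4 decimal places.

Let H be the event that an intruder is present; start with P(H) = 0.208. P('alarm'|H) = 0.717, P('alarm'|¬H) = 0.05.
Update on result 1 ('alarm'): P(H) ← 0.717·0.2080 / (0.717·0.2080 + 0.05·0.7920) = 0.14914/0.18874 = 0.7902.
Update on result 2 ('no-alarm'): P(H) ← 0.283·0.7902 / (0.283·0.7902 + 0.95·0.2098) = 0.22362/0.42295 = 0.5287.
Update on result 3 ('no-alarm'): P(H) ← 0.283·0.5287 / (0.283·0.5287 + 0.95·0.4713) = 0.14963/0.59734 = 0.2505.

Posterior P(H) ≈ 0.2505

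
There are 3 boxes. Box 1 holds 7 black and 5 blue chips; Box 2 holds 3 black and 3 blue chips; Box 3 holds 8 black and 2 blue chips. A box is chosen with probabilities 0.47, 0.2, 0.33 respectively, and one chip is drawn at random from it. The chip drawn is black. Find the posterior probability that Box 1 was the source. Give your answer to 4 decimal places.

Posterior probability ≈ 0.4296

Tabulate prior·likelihood by source: [1] prior 0.47, lik 0.5833, product 0.2742; [2] prior 0.2, lik 0.5, product 0.1000; [3] prior 0.33, lik 0.8, product 0.2640.
Normalizing constant = 0.63817; the posterior for Box 1 is its product over the sum, 0.2742/0.63817 = 0.4296.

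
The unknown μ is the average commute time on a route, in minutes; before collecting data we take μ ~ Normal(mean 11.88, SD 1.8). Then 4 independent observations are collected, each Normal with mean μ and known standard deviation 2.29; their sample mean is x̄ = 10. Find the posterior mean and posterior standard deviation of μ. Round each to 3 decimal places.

With known σ, the Normal prior is conjugate. Weight on the data is w = (n/σ²)/(n/σ² + 1/τ₀²) = 0.762762/(0.762762+0.308642) = 0.71193.
Posterior mean = w·x̄ + (1−w)·μ₀ = 0.71193·10 + 0.28807·11.88 = 10.542. Posterior variance = 1/(0.762762+0.308642) = 0.933355, so SD = 0.966.

Posterior mean ≈ 10.542; posterior SD ≈ 0.966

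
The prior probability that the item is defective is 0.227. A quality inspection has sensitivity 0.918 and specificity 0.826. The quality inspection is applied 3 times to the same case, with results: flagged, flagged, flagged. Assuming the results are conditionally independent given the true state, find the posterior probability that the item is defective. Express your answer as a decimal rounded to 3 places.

With H the event that the item is defective, the joint likelihood of the observed sequence is P(data|H) = 0.918·0.918·0.918 = 0.77362 and P(data|¬H) = 0.174·0.174·0.174 = 0.0052680.
Bayes: P(H|data) = 0.227·0.77362 / (0.227·0.77362 + 0.773·0.0052680) = 0.17561/0.17968 = 0.9773.

Posterior P(H) ≈ 0.977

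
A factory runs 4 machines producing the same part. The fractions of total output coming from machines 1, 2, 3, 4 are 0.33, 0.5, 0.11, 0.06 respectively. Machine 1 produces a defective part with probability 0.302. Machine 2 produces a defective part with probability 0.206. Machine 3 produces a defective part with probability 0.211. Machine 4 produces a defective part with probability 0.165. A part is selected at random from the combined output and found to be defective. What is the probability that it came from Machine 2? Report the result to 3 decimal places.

Posterior probability ≈ 0.437

P(defective|M1) = 0.302; P(defective|M2) = 0.206; P(defective|M3) = 0.211; P(defective|M4) = 0.165.
Prior × likelihood for each source: 0.33·0.302=0.09966, 0.5·0.206=0.1030, 0.11·0.211=0.02321, 0.06·0.165=0.009900. Summing gives P(defective) = 0.23577.
P(Machine 2 | defective) = 0.1030 / 0.23577 = 0.437.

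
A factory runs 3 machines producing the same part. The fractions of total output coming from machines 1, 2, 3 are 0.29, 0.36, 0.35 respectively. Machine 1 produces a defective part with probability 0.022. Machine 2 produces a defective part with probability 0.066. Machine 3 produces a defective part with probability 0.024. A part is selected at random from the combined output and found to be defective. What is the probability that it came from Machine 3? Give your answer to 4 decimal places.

Posterior probability ≈ 0.2180

P(defective|M1) = 0.022; P(defective|M2) = 0.066; P(defective|M3) = 0.024.
Prior × likelihood for each source: 0.29·0.022=0.006380, 0.36·0.066=0.02376, 0.35·0.024=0.008400. Summing gives P(defective) = 0.038540.
P(Machine 3 | defective) = 0.008400 / 0.038540 = 0.2180.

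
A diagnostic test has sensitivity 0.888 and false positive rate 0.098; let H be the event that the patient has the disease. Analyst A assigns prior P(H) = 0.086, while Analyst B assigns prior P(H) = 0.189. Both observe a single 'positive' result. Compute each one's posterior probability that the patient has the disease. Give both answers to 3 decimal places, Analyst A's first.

Analyst A: 0.460; Analyst B: 0.679

The likelihood ratio for a 'positive' result is 0.888/0.098 = 9.0612.
Analyst A: prior odds 0.086/0.914 = 0.094092; posterior odds 0.85259; posterior probability 0.460.
Analyst B: prior odds 0.189/0.811 = 0.23305; posterior odds 2.1117; posterior probability 0.679.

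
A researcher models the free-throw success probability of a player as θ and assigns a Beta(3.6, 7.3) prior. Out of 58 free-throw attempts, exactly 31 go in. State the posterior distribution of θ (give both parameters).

The binomial likelihood is conjugate to the Beta prior: with 31 successes and 27 failures, the posterior is Beta(3.6+31, 7.3+27) = Beta(34.6, 34.3).

Posterior: Beta(34.6, 34.3)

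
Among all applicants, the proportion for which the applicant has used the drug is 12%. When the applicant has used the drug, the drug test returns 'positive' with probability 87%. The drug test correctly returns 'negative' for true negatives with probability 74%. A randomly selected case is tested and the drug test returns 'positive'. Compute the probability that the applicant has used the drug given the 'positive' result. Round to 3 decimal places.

Let H be the event that the applicant has used the drug. P(H) = 0.12, so P(¬H) = 0.88. With E the 'positive' result, P(E|H) = 0.87 and P(E|¬H) = 0.26.
P(E) = 0.87·0.12 + 0.26·0.88 = 0.10440 + 0.22880 = 0.33320.
By Bayes' theorem, P(H|E) = 0.10440 / 0.33320 = 0.313.

P(H | E) ≈ 0.313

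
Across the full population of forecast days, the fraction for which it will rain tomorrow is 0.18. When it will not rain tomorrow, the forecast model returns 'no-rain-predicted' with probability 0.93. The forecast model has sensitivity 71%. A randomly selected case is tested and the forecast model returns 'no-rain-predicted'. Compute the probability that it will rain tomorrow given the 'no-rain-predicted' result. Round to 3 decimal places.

Write H for 'it will rain tomorrow'. Prior odds H:¬H = 0.18/0.82 = 0.21951. For the 'no-rain-predicted' outcome, the likelihood ratio is 0.29/0.93 = 0.31183.
Posterior odds = 0.21951 × 0.31183 = 0.068450, so P(H|E) = 0.068450/(1+0.068450) = 0.064.

P(H | E) ≈ 0.064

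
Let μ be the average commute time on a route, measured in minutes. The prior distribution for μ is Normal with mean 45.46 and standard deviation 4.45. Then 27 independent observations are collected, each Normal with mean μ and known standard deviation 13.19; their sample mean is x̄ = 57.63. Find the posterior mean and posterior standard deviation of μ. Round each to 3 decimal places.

Posterior mean ≈ 54.642; posterior SD ≈ 2.205

Prior precision 1/τ₀² = 1/4.45² = 0.0504987; data precision n/σ² = 27/13.19² = 0.155194.
Posterior precision = 0.0504987 + 0.155194 = 0.205692, giving posterior SD = 1/√0.205692 = 2.205.
Posterior mean = (0.0504987·45.46 + 0.155194·57.63) / 0.205692 = 54.642.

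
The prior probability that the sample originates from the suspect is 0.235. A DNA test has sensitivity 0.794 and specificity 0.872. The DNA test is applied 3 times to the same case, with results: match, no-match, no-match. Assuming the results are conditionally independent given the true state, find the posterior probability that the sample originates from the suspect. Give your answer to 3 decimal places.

With H the event that the sample originates from the suspect, the joint likelihood of the observed sequence is P(data|H) = 0.794·0.206·0.206 = 0.033694 and P(data|¬H) = 0.128·0.872·0.872 = 0.097329.
Bayes: P(H|data) = 0.235·0.033694 / (0.235·0.033694 + 0.765·0.097329) = 0.0079181/0.082375 = 0.0961.

Posterior P(H) ≈ 0.096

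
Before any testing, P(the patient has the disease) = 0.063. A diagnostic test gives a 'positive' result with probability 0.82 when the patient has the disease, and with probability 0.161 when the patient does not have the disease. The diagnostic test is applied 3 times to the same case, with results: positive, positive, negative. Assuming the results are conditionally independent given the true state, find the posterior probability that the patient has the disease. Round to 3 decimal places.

Let H be the event that the patient has the disease; start with P(H) = 0.063. P('positive'|H) = 0.82, P('positive'|¬H) = 0.161.
Update on result 1 ('positive'): P(H) ← 0.82·0.0630 / (0.82·0.0630 + 0.161·0.9370) = 0.051660/0.20252 = 0.2551.
Update on result 2 ('positive'): P(H) ← 0.82·0.2551 / (0.82·0.2551 + 0.161·0.7449) = 0.20917/0.32910 = 0.6356.
Update on result 3 ('negative'): P(H) ← 0.18·0.6356 / (0.18·0.6356 + 0.839·0.3644) = 0.11441/0.42015 = 0.2723.

Posterior P(H) ≈ 0.272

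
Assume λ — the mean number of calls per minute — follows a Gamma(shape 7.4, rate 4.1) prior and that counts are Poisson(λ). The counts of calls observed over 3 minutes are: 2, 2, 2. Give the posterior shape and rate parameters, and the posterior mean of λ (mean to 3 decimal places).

Total count ∑xᵢ = 6 over n = 3 minutes.
Gamma is conjugate to the Poisson likelihood: posterior is Gamma(shape = 7.4+6 = 13.4, rate = 4.1+3 = 7.1).
E[λ | data] = 13.4/7.1 = 1.887.

Posterior: Gamma(shape=13.4, rate=7.1); mean ≈ 1.887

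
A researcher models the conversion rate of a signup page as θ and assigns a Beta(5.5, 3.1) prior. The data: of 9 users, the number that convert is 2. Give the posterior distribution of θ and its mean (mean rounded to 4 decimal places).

The binomial likelihood is conjugate to the Beta prior: with 2 successes and 7 failures, the posterior is Beta(5.5+2, 3.1+7) = Beta(7.5, 10.1).
E[θ | data] = 7.5/(7.5+10.1) = 0.4261.

Posterior: Beta(7.5, 10.1); mean ≈ 0.4261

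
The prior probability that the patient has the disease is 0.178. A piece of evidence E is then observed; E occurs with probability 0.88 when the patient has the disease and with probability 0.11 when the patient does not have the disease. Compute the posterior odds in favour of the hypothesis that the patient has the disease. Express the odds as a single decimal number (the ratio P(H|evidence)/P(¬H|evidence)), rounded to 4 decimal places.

Prior odds = 0.178/(1−0.178) = 0.21655. In log-odds, ln(0.21655) = -1.5300.
Add log likelihood ratio: ln(8.0000) = 2.0794.
Posterior log-odds = 0.54948, so posterior odds = exp(0.54948) = 1.7324.

Posterior odds ≈ 1.7324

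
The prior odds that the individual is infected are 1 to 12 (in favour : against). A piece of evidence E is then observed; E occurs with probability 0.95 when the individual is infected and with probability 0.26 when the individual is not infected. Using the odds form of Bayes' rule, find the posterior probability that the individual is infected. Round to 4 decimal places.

Prior odds = 1/12 = 0.083333. In log-odds, ln(0.083333) = -2.4849.
Add log likelihood ratio: ln(3.6538) = 1.2958.
Posterior log-odds = -1.1891, so posterior odds = exp(-1.1891) = 0.30449. Converting, P(H|E) = 0.30449/1.3045 = 0.2334.

Posterior probability ≈ 0.2334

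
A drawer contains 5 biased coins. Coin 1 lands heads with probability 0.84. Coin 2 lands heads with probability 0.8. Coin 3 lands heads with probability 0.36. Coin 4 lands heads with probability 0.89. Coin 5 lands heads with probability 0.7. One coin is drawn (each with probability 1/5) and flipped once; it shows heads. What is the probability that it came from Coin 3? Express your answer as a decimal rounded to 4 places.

Tabulate prior·likelihood by source: [1] prior 0.2, lik 0.84, product 0.1680; [2] prior 0.2, lik 0.8, product 0.1600; [3] prior 0.2, lik 0.36, product 0.07200; [4] prior 0.2, lik 0.89, product 0.1780; [5] prior 0.2, lik 0.7, product 0.1400.
Normalizing constant = 0.71800; the posterior for Coin 3 is its product over the sum, 0.07200/0.71800 = 0.1003.

Posterior probability ≈ 0.1003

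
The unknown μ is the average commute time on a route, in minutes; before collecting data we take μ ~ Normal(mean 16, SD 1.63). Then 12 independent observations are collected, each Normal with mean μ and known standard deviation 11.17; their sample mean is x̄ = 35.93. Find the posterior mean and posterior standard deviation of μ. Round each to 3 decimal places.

Posterior mean ≈ 20.056; posterior SD ≈ 1.455

With known σ, the Normal prior is conjugate. Weight on the data is w = (n/σ²)/(n/σ² + 1/τ₀²) = 0.0961778/(0.0961778+0.376378) = 0.20353.
Posterior mean = w·x̄ + (1−w)·μ₀ = 0.20353·35.93 + 0.79647·16 = 20.056. Posterior variance = 1/(0.0961778+0.376378) = 2.11615, so SD = 1.455.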